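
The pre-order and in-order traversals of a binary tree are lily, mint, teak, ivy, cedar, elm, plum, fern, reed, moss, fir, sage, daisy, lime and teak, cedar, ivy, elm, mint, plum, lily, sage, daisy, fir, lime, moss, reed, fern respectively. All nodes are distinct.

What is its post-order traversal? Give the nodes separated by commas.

The first element of pre-order is the root; it splits in-order into left and right subtrees.
Root lily: left subtree has 6 nodes {teak, cedar, ivy, elm, mint, plum}, right has 7 {sage, daisy, fir, lime, moss, reed, fern}.
  Root mint: left subtree has 4 nodes {teak, cedar, ivy, elm}, right has 1 {plum}.
    Root teak: left subtree has 0 nodes { }, right has 3 {cedar, ivy, elm}.
      Root ivy: left subtree has 1 node {cedar}, right has 1 {elm}.
  Root fern: left subtree has 6 nodes {sage, daisy, fir, lime, moss, reed}, right has 0 { }.
    Root reed: left subtree has 5 nodes {sage, daisy, fir, lime, moss}, right has 0 { }.
      Root moss: left subtree has 4 nodes {sage, daisy, fir, lime}, right has 0 { }.
        Root fir: left subtree has 2 nodes {sage, daisy}, right has 1 {lime}.
          Root sage: left subtree has 0 nodes { }, right has 1 {daisy}.

cedar, elm, ivy, teak, plum, mint, daisy, sage, lime, fir, moss, reed, fern, lily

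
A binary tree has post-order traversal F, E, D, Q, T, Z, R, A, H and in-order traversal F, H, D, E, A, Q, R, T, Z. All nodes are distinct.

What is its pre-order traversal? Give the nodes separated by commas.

H, F, A, D, E, R, Q, Z, T

The last element of post-order is the root; it splits in-order into left and right subtrees.
Root H: left subtree has 1 node {F}, right has 7 {D, E, A, Q, R, T, Z}.
  Root A: left subtree has 2 nodes {D, E}, right has 4 {Q, R, T, Z}.
    Root D: left subtree has 0 nodes { }, right has 1 {E}.
    Root R: left subtree has 1 node {Q}, right has 2 {T, Z}.
      Root Z: left subtree has 1 node {T}, right has 0 { }.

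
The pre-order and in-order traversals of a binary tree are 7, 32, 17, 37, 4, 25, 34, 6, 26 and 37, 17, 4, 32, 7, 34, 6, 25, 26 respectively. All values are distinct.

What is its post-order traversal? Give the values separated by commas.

37, 4, 17, 32, 6, 34, 26, 25, 7

The first element of pre-order is the root; it splits in-order into left and right subtrees.
Root 7: left subtree has 4 nodes {37, 17, 4, 32}, right has 4 {34, 6, 25, 26}.
  Root 32: left subtree has 3 nodes {37, 17, 4}, right has 0 { }.
    Root 17: left subtree has 1 node {37}, right has 1 {4}.
  Root 25: left subtree has 2 nodes {34, 6}, right has 1 {26}.
    Root 34: left subtree has 0 nodes { }, right has 1 {6}.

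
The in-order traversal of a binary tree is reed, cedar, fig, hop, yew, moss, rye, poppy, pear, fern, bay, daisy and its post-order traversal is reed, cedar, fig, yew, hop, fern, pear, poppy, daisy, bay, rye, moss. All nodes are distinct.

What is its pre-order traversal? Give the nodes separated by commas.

The last element of post-order is the root; it splits in-order into left and right subtrees.
Root moss: left subtree has 5 nodes {reed, cedar, fig, hop, yew}, right has 6 {rye, poppy, pear, fern, bay, daisy}.
  Root hop: left subtree has 3 nodes {reed, cedar, fig}, right has 1 {yew}.
    Root fig: left subtree has 2 nodes {reed, cedar}, right has 0 { }.
      Root cedar: left subtree has 1 node {reed}, right has 0 { }.
  Root rye: left subtree has 0 nodes { }, right has 5 {poppy, pear, fern, bay, daisy}.
    Root bay: left subtree has 3 nodes {poppy, pear, fern}, right has 1 {daisy}.
      Root poppy: left subtree has 0 nodes { }, right has 2 {pear, fern}.
        Root pear: left subtree has 0 nodes { }, right has 1 {fern}.

moss, hop, fig, cedar, reed, yew, rye, bay, poppy, pear, fern, daisy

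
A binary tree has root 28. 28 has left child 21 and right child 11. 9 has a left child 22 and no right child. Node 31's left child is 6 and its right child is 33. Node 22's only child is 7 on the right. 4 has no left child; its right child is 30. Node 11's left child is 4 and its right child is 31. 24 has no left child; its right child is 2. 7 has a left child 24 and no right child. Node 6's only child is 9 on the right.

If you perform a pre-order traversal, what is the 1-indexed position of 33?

Pre-order visits the node, then its left subtree, then its right subtree.
Visit 28.
At 28: go left to 21.
  21 is a leaf — visit 21.
At 28: go right to 11.
  Visit 11.
  At 11: go left to 4.
    Visit 4.
    At 4: no left child.
    At 4: go right to 30.
      30 is a leaf — visit 30.
  At 11: go right to 31.
    Visit 31.
    At 31: go left to 6.
      Visit 6.
      At 6: no left child.
      At 6: go right to 9.
        Visit 9.
        At 9: go left to 22.
          Visit 22.
          At 22: no left child.
          At 22: go right to 7.
            Visit 7.
            At 7: go left to 24.
              Visit 24.
              At 24: no left child.
              At 24: go right to 2.
                2 is a leaf — visit 2.
            At 7: no right child.
        At 9: no right child.
    At 31: go right to 33.
      33 is a leaf — visit 33.
Full pre-order sequence: 28, 21, 11, 4, 30, 31, 6, 9, 22, 7, 24, 2, 33.

13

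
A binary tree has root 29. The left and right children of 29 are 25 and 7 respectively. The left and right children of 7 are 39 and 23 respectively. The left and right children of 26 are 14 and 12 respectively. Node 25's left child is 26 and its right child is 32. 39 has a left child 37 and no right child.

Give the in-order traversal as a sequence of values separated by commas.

In-order visits the left subtree, then the node, then the right subtree.
At 29: go left to 25.
  At 25: go left to 26.
    At 26: go left to 14.
      14 is a leaf — visit 14.
    Visit 26.
    At 26: go right to 12.
      12 is a leaf — visit 12.
  Visit 25.
  At 25: go right to 32.
    32 is a leaf — visit 32.
Visit 29.
At 29: go right to 7.
  At 7: go left to 39.
    At 39: go left to 37.
      37 is a leaf — visit 37.
    Visit 39.
    At 39: no right child.
  Visit 7.
  At 7: go right to 23.
    23 is a leaf — visit 23.

14, 26, 12, 25, 32, 29, 37, 39, 7, 23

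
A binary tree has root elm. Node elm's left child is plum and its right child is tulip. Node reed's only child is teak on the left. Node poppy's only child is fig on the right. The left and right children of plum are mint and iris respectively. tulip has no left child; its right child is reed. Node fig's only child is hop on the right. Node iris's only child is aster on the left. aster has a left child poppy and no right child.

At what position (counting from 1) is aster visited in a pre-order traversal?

5

Pre-order visits the node, then its left subtree, then its right subtree.
Visit elm.
At elm: go left to plum.
  Visit plum.
  At plum: go left to mint.
    mint is a leaf — visit mint.
  At plum: go right to iris.
    Visit iris.
    At iris: go left to aster.
      Visit aster.
      At aster: go left to poppy.
        Visit poppy.
        At poppy: no left child.
        At poppy: go right to fig.
          Visit fig.
          At fig: no left child.
          At fig: go right to hop.
            hop is a leaf — visit hop.
      At aster: no right child.
    At iris: no right child.
At elm: go right to tulip.
  Visit tulip.
  At tulip: no left child.
  At tulip: go right to reed.
    Visit reed.
    At reed: go left to teak.
      teak is a leaf — visit teak.
    At reed: no right child.
Full pre-order sequence: elm, plum, mint, iris, aster, poppy, fig, hop, tulip, reed, teak.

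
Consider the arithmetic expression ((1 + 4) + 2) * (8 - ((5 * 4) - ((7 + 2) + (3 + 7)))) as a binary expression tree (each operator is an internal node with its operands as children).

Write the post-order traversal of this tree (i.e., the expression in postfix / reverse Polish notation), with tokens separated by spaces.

Post-order on an expression tree gives postfix notation: for each operator, emit left operand, right operand, then the operator.

1 4 + 2 + 8 5 4 * 7 2 + 3 7 + + - - *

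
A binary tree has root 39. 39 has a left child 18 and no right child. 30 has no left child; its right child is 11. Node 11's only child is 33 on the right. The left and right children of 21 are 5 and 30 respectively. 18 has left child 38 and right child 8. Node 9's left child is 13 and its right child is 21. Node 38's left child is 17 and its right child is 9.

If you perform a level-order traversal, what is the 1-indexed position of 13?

Level-order visits nodes level by level from the root, left to right within each level.
Level 0: 39
Level 1: 18
Level 2: 38, 8
Level 3: 17, 9
Level 4: 13, 21
Level 5: 5, 30
Level 6: 11
Level 7: 33
Full level-order sequence: 39, 18, 38, 8, 17, 9, 13, 21, 5, 30, 11, 33.

7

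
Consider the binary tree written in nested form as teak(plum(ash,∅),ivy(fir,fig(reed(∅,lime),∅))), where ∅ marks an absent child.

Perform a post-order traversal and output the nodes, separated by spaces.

ash plum fir lime reed fig ivy teak

Post-order visits the left subtree, then the right subtree, then the node.
At teak: go left to plum.
  At plum: go left to ash.
    ash is a leaf — visit ash.
  At plum: no right child.
  Visit plum.
At teak: go right to ivy.
  At ivy: go left to fir.
    fir is a leaf — visit fir.
  At ivy: go right to fig.
    At fig: go left to reed.
      At reed: no left child.
      At reed: go right to lime.
        lime is a leaf — visit lime.
      Visit reed.
    At fig: no right child.
    Visit fig.
  Visit ivy.
Visit teak.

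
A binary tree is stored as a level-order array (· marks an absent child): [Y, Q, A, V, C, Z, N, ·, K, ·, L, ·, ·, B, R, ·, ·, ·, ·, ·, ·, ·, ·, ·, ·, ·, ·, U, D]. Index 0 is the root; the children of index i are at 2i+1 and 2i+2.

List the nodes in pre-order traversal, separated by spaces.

Y Q V K C L A Z N B U D R

Pre-order visits the node, then its left subtree, then its right subtree.
Visit Y.
At Y: go left to Q.
  Visit Q.
  At Q: go left to V.
    Visit V.
    At V: no left child.
    At V: go right to K.
      K is a leaf — visit K.
  At Q: go right to C.
    Visit C.
    At C: no left child.
    At C: go right to L.
      L is a leaf — visit L.
At Y: go right to A.
  Visit A.
  At A: go left to Z.
    Z is a leaf — visit Z.
  At A: go right to N.
    Visit N.
    At N: go left to B.
      Visit B.
      At B: go left to U.
        U is a leaf — visit U.
      At B: go right to D.
        D is a leaf — visit D.
    At N: go right to R.
      R is a leaf — visit R.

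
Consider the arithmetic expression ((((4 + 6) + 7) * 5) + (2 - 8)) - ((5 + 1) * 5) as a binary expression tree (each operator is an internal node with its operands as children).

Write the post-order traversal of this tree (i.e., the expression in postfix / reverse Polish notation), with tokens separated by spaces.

4 6 + 7 + 5 * 2 8 - + 5 1 + 5 * -

Post-order on an expression tree gives postfix notation: for each operator, emit left operand, right operand, then the operator.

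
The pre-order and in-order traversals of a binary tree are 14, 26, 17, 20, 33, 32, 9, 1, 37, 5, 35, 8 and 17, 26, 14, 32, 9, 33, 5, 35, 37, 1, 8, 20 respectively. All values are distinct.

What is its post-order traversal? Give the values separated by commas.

17, 26, 9, 32, 35, 5, 37, 8, 1, 33, 20, 14

The first element of pre-order is the root; it splits in-order into left and right subtrees.
Root 14: left subtree has 2 nodes {17, 26}, right has 9 {32, 9, 33, 5, 35, 37, 1, 8, 20}.
  Root 26: left subtree has 1 node {17}, right has 0 { }.
  Root 20: left subtree has 8 nodes {32, 9, 33, 5, 35, 37, 1, 8}, right has 0 { }.
    Root 33: left subtree has 2 nodes {32, 9}, right has 5 {5, 35, 37, 1, 8}.
      Root 32: left subtree has 0 nodes { }, right has 1 {9}.
      Root 1: left subtree has 3 nodes {5, 35, 37}, right has 1 {8}.
        Root 37: left subtree has 2 nodes {5, 35}, right has 0 { }.
          Root 5: left subtree has 0 nodes { }, right has 1 {35}.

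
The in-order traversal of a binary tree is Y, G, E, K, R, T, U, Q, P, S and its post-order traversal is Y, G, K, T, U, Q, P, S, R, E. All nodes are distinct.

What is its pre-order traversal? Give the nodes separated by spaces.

The last element of post-order is the root; it splits in-order into left and right subtrees.
Root E: left subtree has 2 nodes {Y, G}, right has 7 {K, R, T, U, Q, P, S}.
  Root G: left subtree has 1 node {Y}, right has 0 { }.
  Root R: left subtree has 1 node {K}, right has 5 {T, U, Q, P, S}.
    Root S: left subtree has 4 nodes {T, U, Q, P}, right has 0 { }.
      Root P: left subtree has 3 nodes {T, U, Q}, right has 0 { }.
        Root Q: left subtree has 2 nodes {T, U}, right has 0 { }.
          Root U: left subtree has 1 node {T}, right has 0 { }.

E G Y R K S P Q U T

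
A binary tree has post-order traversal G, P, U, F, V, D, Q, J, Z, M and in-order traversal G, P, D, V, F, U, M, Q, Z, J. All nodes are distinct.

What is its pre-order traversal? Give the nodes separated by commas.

M, D, P, G, V, F, U, Z, Q, J

The last element of post-order is the root; it splits in-order into left and right subtrees.
Root M: left subtree has 6 nodes {G, P, D, V, F, U}, right has 3 {Q, Z, J}.
  Root D: left subtree has 2 nodes {G, P}, right has 3 {V, F, U}.
    Root P: left subtree has 1 node {G}, right has 0 { }.
    Root V: left subtree has 0 nodes { }, right has 2 {F, U}.
      Root F: left subtree has 0 nodes { }, right has 1 {U}.
  Root Z: left subtree has 1 node {Q}, right has 1 {J}.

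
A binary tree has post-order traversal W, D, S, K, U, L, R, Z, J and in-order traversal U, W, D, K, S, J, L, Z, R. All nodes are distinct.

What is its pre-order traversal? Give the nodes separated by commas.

The last element of post-order is the root; it splits in-order into left and right subtrees.
Root J: left subtree has 5 nodes {U, W, D, K, S}, right has 3 {L, Z, R}.
  Root U: left subtree has 0 nodes { }, right has 4 {W, D, K, S}.
    Root K: left subtree has 2 nodes {W, D}, right has 1 {S}.
      Root D: left subtree has 1 node {W}, right has 0 { }.
  Root Z: left subtree has 1 node {L}, right has 1 {R}.

J, U, K, D, W, S, Z, L, R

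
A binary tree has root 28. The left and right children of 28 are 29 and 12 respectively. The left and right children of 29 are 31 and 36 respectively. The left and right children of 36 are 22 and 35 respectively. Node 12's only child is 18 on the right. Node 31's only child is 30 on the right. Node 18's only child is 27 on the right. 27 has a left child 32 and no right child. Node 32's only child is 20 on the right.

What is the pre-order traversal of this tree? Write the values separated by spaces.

28 29 31 30 36 22 35 12 18 27 32 20

Pre-order visits the node, then its left subtree, then its right subtree.
Visit 28.
At 28: go left to 29.
  Visit 29.
  At 29: go left to 31.
    Visit 31.
    At 31: no left child.
    At 31: go right to 30.
      30 is a leaf — visit 30.
  At 29: go right to 36.
    Visit 36.
    At 36: go left to 22.
      22 is a leaf — visit 22.
    At 36: go right to 35.
      35 is a leaf — visit 35.
At 28: go right to 12.
  Visit 12.
  At 12: no left child.
  At 12: go right to 18.
    Visit 18.
    At 18: no left child.
    At 18: go right to 27.
      Visit 27.
      At 27: go left to 32.
        Visit 32.
        At 32: no left child.
        At 32: go right to 20.
          20 is a leaf — visit 20.
      At 27: no right child.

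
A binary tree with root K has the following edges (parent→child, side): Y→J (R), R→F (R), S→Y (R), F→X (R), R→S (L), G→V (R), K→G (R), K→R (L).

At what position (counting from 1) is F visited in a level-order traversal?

Level-order visits nodes level by level from the root, left to right within each level.
Level 0: K
Level 1: R, G
Level 2: S, F, V
Level 3: Y, X
Level 4: J
Full level-order sequence: K, R, G, S, F, V, Y, X, J.

5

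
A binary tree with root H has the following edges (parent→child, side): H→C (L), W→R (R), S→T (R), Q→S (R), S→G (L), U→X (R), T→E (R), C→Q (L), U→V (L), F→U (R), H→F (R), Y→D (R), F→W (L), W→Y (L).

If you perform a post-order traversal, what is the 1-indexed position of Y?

Post-order visits the left subtree, then the right subtree, then the node.
At H: go left to C.
  At C: go left to Q.
    At Q: no left child.
    At Q: go right to S.
      At S: go left to G.
        G is a leaf — visit G.
      At S: go right to T.
        At T: no left child.
        At T: go right to E.
          E is a leaf — visit E.
        Visit T.
      Visit S.
    Visit Q.
  At C: no right child.
  Visit C.
At H: go right to F.
  At F: go left to W.
    At W: go left to Y.
      At Y: no left child.
      At Y: go right to D.
        D is a leaf — visit D.
      Visit Y.
    At W: go right to R.
      R is a leaf — visit R.
    Visit W.
  At F: go right to U.
    At U: go left to V.
      V is a leaf — visit V.
    At U: go right to X.
      X is a leaf — visit X.
    Visit U.
  Visit F.
Visit H.
Full post-order sequence: G, E, T, S, Q, C, D, Y, R, W, V, X, U, F, H.

8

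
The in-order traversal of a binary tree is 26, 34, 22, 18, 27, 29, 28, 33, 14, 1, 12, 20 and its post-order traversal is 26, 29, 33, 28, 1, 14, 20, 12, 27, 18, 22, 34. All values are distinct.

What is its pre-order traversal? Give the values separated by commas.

34, 26, 22, 18, 27, 12, 14, 28, 29, 33, 1, 20

The last element of post-order is the root; it splits in-order into left and right subtrees.
Root 34: left subtree has 1 node {26}, right has 10 {22, 18, 27, 29, 28, 33, 14, 1, 12, 20}.
  Root 22: left subtree has 0 nodes { }, right has 9 {18, 27, 29, 28, 33, 14, 1, 12, 20}.
    Root 18: left subtree has 0 nodes { }, right has 8 {27, 29, 28, 33, 14, 1, 12, 20}.
      Root 27: left subtree has 0 nodes { }, right has 7 {29, 28, 33, 14, 1, 12, 20}.
        Root 12: left subtree has 5 nodes {29, 28, 33, 14, 1}, right has 1 {20}.
          Root 14: left subtree has 3 nodes {29, 28, 33}, right has 1 {1}.
            Root 28: left subtree has 1 node {29}, right has 1 {33}.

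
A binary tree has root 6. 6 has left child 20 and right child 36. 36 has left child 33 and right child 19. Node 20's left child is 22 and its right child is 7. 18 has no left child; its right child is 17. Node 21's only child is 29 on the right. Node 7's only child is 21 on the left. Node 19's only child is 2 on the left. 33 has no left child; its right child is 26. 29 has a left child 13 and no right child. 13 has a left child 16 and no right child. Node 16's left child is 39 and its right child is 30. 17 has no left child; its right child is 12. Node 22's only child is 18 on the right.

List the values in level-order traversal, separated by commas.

Level-order visits nodes level by level from the root, left to right within each level.
Level 0: 6
Level 1: 20, 36
Level 2: 22, 7, 33, 19
Level 3: 18, 21, 26, 2
Level 4: 17, 29
Level 5: 12, 13
Level 6: 16
Level 7: 39, 30

6, 20, 36, 22, 7, 33, 19, 18, 21, 26, 2, 17, 29, 12, 13, 16, 39, 30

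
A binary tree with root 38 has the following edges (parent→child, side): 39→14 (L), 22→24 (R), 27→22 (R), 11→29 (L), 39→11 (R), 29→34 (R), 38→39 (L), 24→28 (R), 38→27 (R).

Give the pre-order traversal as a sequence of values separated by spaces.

Pre-order visits the node, then its left subtree, then its right subtree.
Visit 38.
At 38: go left to 39.
  Visit 39.
  At 39: go left to 14.
    14 is a leaf — visit 14.
  At 39: go right to 11.
    Visit 11.
    At 11: go left to 29.
      Visit 29.
      At 29: no left child.
      At 29: go right to 34.
        34 is a leaf — visit 34.
    At 11: no right child.
At 38: go right to 27.
  Visit 27.
  At 27: no left child.
  At 27: go right to 22.
    Visit 22.
    At 22: no left child.
    At 22: go right to 24.
      Visit 24.
      At 24: no left child.
      At 24: go right to 28.
        28 is a leaf — visit 28.

38 39 14 11 29 34 27 22 24 28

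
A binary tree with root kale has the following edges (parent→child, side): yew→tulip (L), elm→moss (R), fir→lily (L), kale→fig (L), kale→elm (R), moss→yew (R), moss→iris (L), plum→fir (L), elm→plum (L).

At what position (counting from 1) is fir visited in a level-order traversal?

6

Level-order visits nodes level by level from the root, left to right within each level.
Level 0: kale
Level 1: fig, elm
Level 2: plum, moss
Level 3: fir, iris, yew
Level 4: lily, tulip
Full level-order sequence: kale, fig, elm, plum, moss, fir, iris, yew, lily, tulip.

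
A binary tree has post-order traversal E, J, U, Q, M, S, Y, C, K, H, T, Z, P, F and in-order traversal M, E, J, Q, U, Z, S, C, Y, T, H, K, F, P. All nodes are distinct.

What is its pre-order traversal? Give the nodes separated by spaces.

F Z M Q J E U T C S Y H K P

The last element of post-order is the root; it splits in-order into left and right subtrees.
Root F: left subtree has 12 nodes {M, E, J, Q, U, Z, S, C, Y, T, H, K}, right has 1 {P}.
  Root Z: left subtree has 5 nodes {M, E, J, Q, U}, right has 6 {S, C, Y, T, H, K}.
    Root M: left subtree has 0 nodes { }, right has 4 {E, J, Q, U}.
      Root Q: left subtree has 2 nodes {E, J}, right has 1 {U}.
        Root J: left subtree has 1 node {E}, right has 0 { }.
    Root T: left subtree has 3 nodes {S, C, Y}, right has 2 {H, K}.
      Root C: left subtree has 1 node {S}, right has 1 {Y}.
      Root H: left subtree has 0 nodes { }, right has 1 {K}.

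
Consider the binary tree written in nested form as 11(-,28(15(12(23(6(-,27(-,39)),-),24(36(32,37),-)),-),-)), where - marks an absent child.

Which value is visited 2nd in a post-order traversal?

27

Post-order visits the left subtree, then the right subtree, then the node.
At 11: no left child.
At 11: go right to 28.
  At 28: go left to 15.
    At 15: go left to 12.
      At 12: go left to 23.
        At 23: go left to 6.
          At 6: no left child.
          At 6: go right to 27.
            At 27: no left child.
            At 27: go right to 39.
              39 is a leaf — visit 39.
            Visit 27.
          Visit 6.
        At 23: no right child.
        Visit 23.
      At 12: go right to 24.
        At 24: go left to 36.
          At 36: go left to 32.
            32 is a leaf — visit 32.
          At 36: go right to 37.
            37 is a leaf — visit 37.
          Visit 36.
        At 24: no right child.
        Visit 24.
      Visit 12.
    At 15: no right child.
    Visit 15.
  At 28: no right child.
  Visit 28.
Visit 11.
Full post-order sequence: 39, 27, 6, 23, 32, 37, 36, 24, 12, 15, 28, 11.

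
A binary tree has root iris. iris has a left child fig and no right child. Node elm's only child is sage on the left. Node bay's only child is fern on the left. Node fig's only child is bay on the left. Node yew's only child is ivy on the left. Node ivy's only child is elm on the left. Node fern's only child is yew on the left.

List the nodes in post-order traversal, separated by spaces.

Post-order visits the left subtree, then the right subtree, then the node.
At iris: go left to fig.
  At fig: go left to bay.
    At bay: go left to fern.
      At fern: go left to yew.
        At yew: go left to ivy.
          At ivy: go left to elm.
            At elm: go left to sage.
              sage is a leaf — visit sage.
            At elm: no right child.
            Visit elm.
          At ivy: no right child.
          Visit ivy.
        At yew: no right child.
        Visit yew.
      At fern: no right child.
      Visit fern.
    At bay: no right child.
    Visit bay.
  At fig: no right child.
  Visit fig.
At iris: no right child.
Visit iris.

sage elm ivy yew fern bay fig iris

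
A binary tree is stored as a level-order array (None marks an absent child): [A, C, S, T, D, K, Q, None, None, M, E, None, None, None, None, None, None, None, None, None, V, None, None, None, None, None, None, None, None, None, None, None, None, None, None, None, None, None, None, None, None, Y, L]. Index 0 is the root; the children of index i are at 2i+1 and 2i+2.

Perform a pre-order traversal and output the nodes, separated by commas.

Pre-order visits the node, then its left subtree, then its right subtree.
Visit A.
At A: go left to C.
  Visit C.
  At C: go left to T.
    T is a leaf — visit T.
  At C: go right to D.
    Visit D.
    At D: go left to M.
      Visit M.
      At M: no left child.
      At M: go right to V.
        Visit V.
        At V: go left to Y.
          Y is a leaf — visit Y.
        At V: go right to L.
          L is a leaf — visit L.
    At D: go right to E.
      E is a leaf — visit E.
At A: go right to S.
  Visit S.
  At S: go left to K.
    K is a leaf — visit K.
  At S: go right to Q.
    Q is a leaf — visit Q.

A, C, T, D, M, V, Y, L, E, S, K, Q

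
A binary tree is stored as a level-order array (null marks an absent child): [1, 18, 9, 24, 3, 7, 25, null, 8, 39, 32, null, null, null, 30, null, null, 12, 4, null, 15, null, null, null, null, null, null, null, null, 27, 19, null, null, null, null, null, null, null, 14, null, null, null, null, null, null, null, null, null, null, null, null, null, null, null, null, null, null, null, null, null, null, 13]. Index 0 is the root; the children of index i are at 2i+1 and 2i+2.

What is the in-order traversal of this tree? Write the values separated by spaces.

In-order visits the left subtree, then the node, then the right subtree.
At 1: go left to 18.
  At 18: go left to 24.
    At 24: no left child.
    Visit 24.
    At 24: go right to 8.
      At 8: go left to 12.
        12 is a leaf — visit 12.
      Visit 8.
      At 8: go right to 4.
        At 4: no left child.
        Visit 4.
        At 4: go right to 14.
          14 is a leaf — visit 14.
  Visit 18.
  At 18: go right to 3.
    At 3: go left to 39.
      At 39: no left child.
      Visit 39.
      At 39: go right to 15.
        15 is a leaf — visit 15.
    Visit 3.
    At 3: go right to 32.
      32 is a leaf — visit 32.
Visit 1.
At 1: go right to 9.
  At 9: go left to 7.
    7 is a leaf — visit 7.
  Visit 9.
  At 9: go right to 25.
    At 25: no left child.
    Visit 25.
    At 25: go right to 30.
      At 30: go left to 27.
        27 is a leaf — visit 27.
      Visit 30.
      At 30: go right to 19.
        At 19: go left to 13.
          13 is a leaf — visit 13.
        Visit 19.
        At 19: no right child.

24 12 8 4 14 18 39 15 3 32 1 7 9 25 27 30 13 19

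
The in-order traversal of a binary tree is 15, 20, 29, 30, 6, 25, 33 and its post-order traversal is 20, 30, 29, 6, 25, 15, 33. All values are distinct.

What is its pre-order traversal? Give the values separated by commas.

The last element of post-order is the root; it splits in-order into left and right subtrees.
Root 33: left subtree has 6 nodes {15, 20, 29, 30, 6, 25}, right has 0 { }.
  Root 15: left subtree has 0 nodes { }, right has 5 {20, 29, 30, 6, 25}.
    Root 25: left subtree has 4 nodes {20, 29, 30, 6}, right has 0 { }.
      Root 6: left subtree has 3 nodes {20, 29, 30}, right has 0 { }.
        Root 29: left subtree has 1 node {20}, right has 1 {30}.

33, 15, 25, 6, 29, 20, 30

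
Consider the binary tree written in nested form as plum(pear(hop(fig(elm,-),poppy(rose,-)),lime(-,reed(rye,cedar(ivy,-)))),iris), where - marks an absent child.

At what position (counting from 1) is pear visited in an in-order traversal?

In-order visits the left subtree, then the node, then the right subtree.
At plum: go left to pear.
  At pear: go left to hop.
    At hop: go left to fig.
      At fig: go left to elm.
        elm is a leaf — visit elm.
      Visit fig.
      At fig: no right child.
    Visit hop.
    At hop: go right to poppy.
      At poppy: go left to rose.
        rose is a leaf — visit rose.
      Visit poppy.
      At poppy: no right child.
  Visit pear.
  At pear: go right to lime.
    At lime: no left child.
    Visit lime.
    At lime: go right to reed.
      At reed: go left to rye.
        rye is a leaf — visit rye.
      Visit reed.
      At reed: go right to cedar.
        At cedar: go left to ivy.
          ivy is a leaf — visit ivy.
        Visit cedar.
        At cedar: no right child.
Visit plum.
At plum: go right to iris.
  iris is a leaf — visit iris.
Full in-order sequence: elm, fig, hop, rose, poppy, pear, lime, rye, reed, ivy, cedar, plum, iris.

6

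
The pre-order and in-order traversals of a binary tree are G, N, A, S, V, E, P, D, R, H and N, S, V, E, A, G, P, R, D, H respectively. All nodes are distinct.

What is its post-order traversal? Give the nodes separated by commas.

E, V, S, A, N, R, H, D, P, G

The first element of pre-order is the root; it splits in-order into left and right subtrees.
Root G: left subtree has 5 nodes {N, S, V, E, A}, right has 4 {P, R, D, H}.
  Root N: left subtree has 0 nodes { }, right has 4 {S, V, E, A}.
    Root A: left subtree has 3 nodes {S, V, E}, right has 0 { }.
      Root S: left subtree has 0 nodes { }, right has 2 {V, E}.
        Root V: left subtree has 0 nodes { }, right has 1 {E}.
  Root P: left subtree has 0 nodes { }, right has 3 {R, D, H}.
    Root D: left subtree has 1 node {R}, right has 1 {H}.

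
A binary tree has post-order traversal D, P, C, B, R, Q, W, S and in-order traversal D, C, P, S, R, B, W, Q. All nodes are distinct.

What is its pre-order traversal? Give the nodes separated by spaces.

The last element of post-order is the root; it splits in-order into left and right subtrees.
Root S: left subtree has 3 nodes {D, C, P}, right has 4 {R, B, W, Q}.
  Root C: left subtree has 1 node {D}, right has 1 {P}.
  Root W: left subtree has 2 nodes {R, B}, right has 1 {Q}.
    Root R: left subtree has 0 nodes { }, right has 1 {B}.

S C D P W R B Q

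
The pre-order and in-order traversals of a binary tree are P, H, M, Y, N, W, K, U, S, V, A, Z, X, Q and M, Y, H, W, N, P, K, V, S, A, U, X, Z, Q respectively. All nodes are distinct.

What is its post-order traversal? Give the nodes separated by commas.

Y, M, W, N, H, V, A, S, X, Q, Z, U, K, P

The first element of pre-order is the root; it splits in-order into left and right subtrees.
Root P: left subtree has 5 nodes {M, Y, H, W, N}, right has 8 {K, V, S, A, U, X, Z, Q}.
  Root H: left subtree has 2 nodes {M, Y}, right has 2 {W, N}.
    Root M: left subtree has 0 nodes { }, right has 1 {Y}.
    Root N: left subtree has 1 node {W}, right has 0 { }.
  Root K: left subtree has 0 nodes { }, right has 7 {V, S, A, U, X, Z, Q}.
    Root U: left subtree has 3 nodes {V, S, A}, right has 3 {X, Z, Q}.
      Root S: left subtree has 1 node {V}, right has 1 {A}.
      Root Z: left subtree has 1 node {X}, right has 1 {Q}.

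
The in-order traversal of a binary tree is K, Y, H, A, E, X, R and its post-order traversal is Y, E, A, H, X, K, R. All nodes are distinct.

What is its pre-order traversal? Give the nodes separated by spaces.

R K X H Y A E

The last element of post-order is the root; it splits in-order into left and right subtrees.
Root R: left subtree has 6 nodes {K, Y, H, A, E, X}, right has 0 { }.
  Root K: left subtree has 0 nodes { }, right has 5 {Y, H, A, E, X}.
    Root X: left subtree has 4 nodes {Y, H, A, E}, right has 0 { }.
      Root H: left subtree has 1 node {Y}, right has 2 {A, E}.
        Root A: left subtree has 0 nodes { }, right has 1 {E}.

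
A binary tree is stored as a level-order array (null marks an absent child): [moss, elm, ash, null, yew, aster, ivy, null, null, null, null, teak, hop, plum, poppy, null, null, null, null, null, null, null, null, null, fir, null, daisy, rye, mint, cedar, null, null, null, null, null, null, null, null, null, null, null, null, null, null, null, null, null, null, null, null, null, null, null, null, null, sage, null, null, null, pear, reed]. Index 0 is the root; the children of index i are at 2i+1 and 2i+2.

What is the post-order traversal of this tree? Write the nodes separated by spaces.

Post-order visits the left subtree, then the right subtree, then the node.
At moss: go left to elm.
  At elm: no left child.
  At elm: go right to yew.
    yew is a leaf — visit yew.
  Visit elm.
At moss: go right to ash.
  At ash: go left to aster.
    At aster: go left to teak.
      At teak: no left child.
      At teak: go right to fir.
        fir is a leaf — visit fir.
      Visit teak.
    At aster: go right to hop.
      At hop: no left child.
      At hop: go right to daisy.
        daisy is a leaf — visit daisy.
      Visit hop.
    Visit aster.
  At ash: go right to ivy.
    At ivy: go left to plum.
      At plum: go left to rye.
        At rye: go left to sage.
          sage is a leaf — visit sage.
        At rye: no right child.
        Visit rye.
      At plum: go right to mint.
        mint is a leaf — visit mint.
      Visit plum.
    At ivy: go right to poppy.
      At poppy: go left to cedar.
        At cedar: go left to pear.
          pear is a leaf — visit pear.
        At cedar: go right to reed.
          reed is a leaf — visit reed.
        Visit cedar.
      At poppy: no right child.
      Visit poppy.
    Visit ivy.
  Visit ash.
Visit moss.

yew elm fir teak daisy hop aster sage rye mint plum pear reed cedar poppy ivy ash moss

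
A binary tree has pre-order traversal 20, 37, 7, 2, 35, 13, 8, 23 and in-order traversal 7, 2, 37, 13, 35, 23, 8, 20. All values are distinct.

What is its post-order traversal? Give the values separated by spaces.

2 7 13 23 8 35 37 20

The first element of pre-order is the root; it splits in-order into left and right subtrees.
Root 20: left subtree has 7 nodes {7, 2, 37, 13, 35, 23, 8}, right has 0 { }.
  Root 37: left subtree has 2 nodes {7, 2}, right has 4 {13, 35, 23, 8}.
    Root 7: left subtree has 0 nodes { }, right has 1 {2}.
    Root 35: left subtree has 1 node {13}, right has 2 {23, 8}.
      Root 8: left subtree has 1 node {23}, right has 0 { }.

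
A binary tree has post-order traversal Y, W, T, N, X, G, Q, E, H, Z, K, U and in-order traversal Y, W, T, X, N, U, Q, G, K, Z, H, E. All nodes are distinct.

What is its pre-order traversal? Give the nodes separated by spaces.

U X T W Y N K Q G Z H E

The last element of post-order is the root; it splits in-order into left and right subtrees.
Root U: left subtree has 5 nodes {Y, W, T, X, N}, right has 6 {Q, G, K, Z, H, E}.
  Root X: left subtree has 3 nodes {Y, W, T}, right has 1 {N}.
    Root T: left subtree has 2 nodes {Y, W}, right has 0 { }.
      Root W: left subtree has 1 node {Y}, right has 0 { }.
  Root K: left subtree has 2 nodes {Q, G}, right has 3 {Z, H, E}.
    Root Q: left subtree has 0 nodes { }, right has 1 {G}.
    Root Z: left subtree has 0 nodes { }, right has 2 {H, E}.
      Root H: left subtree has 0 nodes { }, right has 1 {E}.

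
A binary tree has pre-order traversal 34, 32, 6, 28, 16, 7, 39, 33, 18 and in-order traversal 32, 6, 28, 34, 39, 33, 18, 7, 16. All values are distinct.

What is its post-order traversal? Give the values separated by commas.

The first element of pre-order is the root; it splits in-order into left and right subtrees.
Root 34: left subtree has 3 nodes {32, 6, 28}, right has 5 {39, 33, 18, 7, 16}.
  Root 32: left subtree has 0 nodes { }, right has 2 {6, 28}.
    Root 6: left subtree has 0 nodes { }, right has 1 {28}.
  Root 16: left subtree has 4 nodes {39, 33, 18, 7}, right has 0 { }.
    Root 7: left subtree has 3 nodes {39, 33, 18}, right has 0 { }.
      Root 39: left subtree has 0 nodes { }, right has 2 {33, 18}.
        Root 33: left subtree has 0 nodes { }, right has 1 {18}.

28, 6, 32, 18, 33, 39, 7, 16, 34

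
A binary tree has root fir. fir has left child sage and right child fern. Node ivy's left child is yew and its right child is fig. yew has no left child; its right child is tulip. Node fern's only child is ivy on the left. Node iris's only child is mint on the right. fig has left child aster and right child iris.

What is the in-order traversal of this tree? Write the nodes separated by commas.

In-order visits the left subtree, then the node, then the right subtree.
At fir: go left to sage.
  sage is a leaf — visit sage.
Visit fir.
At fir: go right to fern.
  At fern: go left to ivy.
    At ivy: go left to yew.
      At yew: no left child.
      Visit yew.
      At yew: go right to tulip.
        tulip is a leaf — visit tulip.
    Visit ivy.
    At ivy: go right to fig.
      At fig: go left to aster.
        aster is a leaf — visit aster.
      Visit fig.
      At fig: go right to iris.
        At iris: no left child.
        Visit iris.
        At iris: go right to mint.
          mint is a leaf — visit mint.
  Visit fern.
  At fern: no right child.

sage, fir, yew, tulip, ivy, aster, fig, iris, mint, fern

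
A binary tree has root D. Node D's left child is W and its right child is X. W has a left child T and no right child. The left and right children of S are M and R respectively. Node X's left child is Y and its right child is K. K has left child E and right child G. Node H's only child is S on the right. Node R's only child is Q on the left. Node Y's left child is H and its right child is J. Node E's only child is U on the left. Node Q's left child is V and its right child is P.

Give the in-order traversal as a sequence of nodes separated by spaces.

T W D H M S V Q P R Y J X U E K G

In-order visits the left subtree, then the node, then the right subtree.
At D: go left to W.
  At W: go left to T.
    T is a leaf — visit T.
  Visit W.
  At W: no right child.
Visit D.
At D: go right to X.
  At X: go left to Y.
    At Y: go left to H.
      At H: no left child.
      Visit H.
      At H: go right to S.
        At S: go left to M.
          M is a leaf — visit M.
        Visit S.
        At S: go right to R.
          At R: go left to Q.
            At Q: go left to V.
              V is a leaf — visit V.
            Visit Q.
            At Q: go right to P.
              P is a leaf — visit P.
          Visit R.
          At R: no right child.
    Visit Y.
    At Y: go right to J.
      J is a leaf — visit J.
  Visit X.
  At X: go right to K.
    At K: go left to E.
      At E: go left to U.
        U is a leaf — visit U.
      Visit E.
      At E: no right child.
    Visit K.
    At K: go right to G.
      G is a leaf — visit G.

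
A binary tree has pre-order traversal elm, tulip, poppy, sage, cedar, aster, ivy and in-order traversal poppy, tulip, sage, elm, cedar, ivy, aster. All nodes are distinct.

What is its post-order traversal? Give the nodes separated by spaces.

The first element of pre-order is the root; it splits in-order into left and right subtrees.
Root elm: left subtree has 3 nodes {poppy, tulip, sage}, right has 3 {cedar, ivy, aster}.
  Root tulip: left subtree has 1 node {poppy}, right has 1 {sage}.
  Root cedar: left subtree has 0 nodes { }, right has 2 {ivy, aster}.
    Root aster: left subtree has 1 node {ivy}, right has 0 { }.

poppy sage tulip ivy aster cedar elm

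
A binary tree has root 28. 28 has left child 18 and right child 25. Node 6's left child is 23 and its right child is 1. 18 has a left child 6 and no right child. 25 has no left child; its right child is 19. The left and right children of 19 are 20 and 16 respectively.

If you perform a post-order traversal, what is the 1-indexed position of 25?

8

Post-order visits the left subtree, then the right subtree, then the node.
At 28: go left to 18.
  At 18: go left to 6.
    At 6: go left to 23.
      23 is a leaf — visit 23.
    At 6: go right to 1.
      1 is a leaf — visit 1.
    Visit 6.
  At 18: no right child.
  Visit 18.
At 28: go right to 25.
  At 25: no left child.
  At 25: go right to 19.
    At 19: go left to 20.
      20 is a leaf — visit 20.
    At 19: go right to 16.
      16 is a leaf — visit 16.
    Visit 19.
  Visit 25.
Visit 28.
Full post-order sequence: 23, 1, 6, 18, 20, 16, 19, 25, 28.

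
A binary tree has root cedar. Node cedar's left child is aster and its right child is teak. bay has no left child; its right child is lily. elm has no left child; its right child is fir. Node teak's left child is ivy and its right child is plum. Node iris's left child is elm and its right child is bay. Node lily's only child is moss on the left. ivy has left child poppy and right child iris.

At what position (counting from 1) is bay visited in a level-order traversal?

9

Level-order visits nodes level by level from the root, left to right within each level.
Level 0: cedar
Level 1: aster, teak
Level 2: ivy, plum
Level 3: poppy, iris
Level 4: elm, bay
Level 5: fir, lily
Level 6: moss
Full level-order sequence: cedar, aster, teak, ivy, plum, poppy, iris, elm, bay, fir, lily, moss.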